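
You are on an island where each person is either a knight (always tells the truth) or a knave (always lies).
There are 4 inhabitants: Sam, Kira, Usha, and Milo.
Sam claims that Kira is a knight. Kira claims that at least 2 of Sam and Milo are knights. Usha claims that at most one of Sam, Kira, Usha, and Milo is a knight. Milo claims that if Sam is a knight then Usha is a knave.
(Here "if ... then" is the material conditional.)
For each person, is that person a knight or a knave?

Sam is a knight, Kira is a knight, Usha is a knave, and Milo is a knight.

Sam (knight): "Kira is a knight" — True. ✓
Kira is a knight, and the claim "at least 2 of Sam and Milo are knights" is indeed True.
Usha is a knave, and the claim "at most one of Sam, Kira, Usha, and Milo is a knight" is indeed False.
Milo is a knight, and the claim "if Sam is a knight then Usha is a knave" is indeed True.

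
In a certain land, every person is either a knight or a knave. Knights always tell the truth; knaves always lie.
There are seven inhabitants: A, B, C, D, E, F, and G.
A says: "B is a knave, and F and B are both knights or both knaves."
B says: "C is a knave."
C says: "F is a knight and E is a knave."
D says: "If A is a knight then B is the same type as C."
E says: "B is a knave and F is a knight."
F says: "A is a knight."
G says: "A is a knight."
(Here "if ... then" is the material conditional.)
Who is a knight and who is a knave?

A is a knave, B is a knight, C is a knave, D is a knight, E is a knave, F is a knave, and G is a knave.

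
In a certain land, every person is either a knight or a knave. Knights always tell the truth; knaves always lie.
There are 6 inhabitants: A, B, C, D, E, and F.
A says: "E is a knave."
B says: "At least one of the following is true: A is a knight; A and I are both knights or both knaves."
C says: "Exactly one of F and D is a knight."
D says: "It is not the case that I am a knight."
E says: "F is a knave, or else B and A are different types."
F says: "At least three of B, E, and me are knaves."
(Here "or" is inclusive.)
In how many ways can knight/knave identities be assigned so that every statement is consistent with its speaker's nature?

0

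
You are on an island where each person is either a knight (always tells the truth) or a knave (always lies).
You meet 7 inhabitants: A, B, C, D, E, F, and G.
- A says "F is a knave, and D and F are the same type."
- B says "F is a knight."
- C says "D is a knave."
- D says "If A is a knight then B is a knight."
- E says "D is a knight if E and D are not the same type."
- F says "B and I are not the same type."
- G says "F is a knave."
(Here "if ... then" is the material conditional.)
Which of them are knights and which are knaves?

A is a knave, B is a knave, C is a knave, D is a knight, E is a knight, F is a knave, and G is a knight.

As a knave, A's statement "F is a knave, and D and F are the same type" should be False; it is.
B is a knave, so "F is a knight" must be False — and it is.
C (knave): "D is a knave" — False. ✓
D is a knight, and the claim "if A is a knight then B is a knight" is indeed true.
Since E is a knight, "D is a knight if E and D are not the same type" needs to be true, which holds.
Since F is a knave, "B and I are not the same type" needs to be False, which holds.
As a knight, G's statement "F is a knave" should be true; it is.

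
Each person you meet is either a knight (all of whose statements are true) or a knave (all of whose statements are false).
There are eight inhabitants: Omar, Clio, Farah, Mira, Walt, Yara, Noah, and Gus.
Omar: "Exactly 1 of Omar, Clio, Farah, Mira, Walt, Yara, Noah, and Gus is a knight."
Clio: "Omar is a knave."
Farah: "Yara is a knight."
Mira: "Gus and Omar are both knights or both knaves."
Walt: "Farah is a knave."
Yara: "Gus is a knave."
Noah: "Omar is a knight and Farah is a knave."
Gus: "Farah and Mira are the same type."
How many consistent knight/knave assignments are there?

1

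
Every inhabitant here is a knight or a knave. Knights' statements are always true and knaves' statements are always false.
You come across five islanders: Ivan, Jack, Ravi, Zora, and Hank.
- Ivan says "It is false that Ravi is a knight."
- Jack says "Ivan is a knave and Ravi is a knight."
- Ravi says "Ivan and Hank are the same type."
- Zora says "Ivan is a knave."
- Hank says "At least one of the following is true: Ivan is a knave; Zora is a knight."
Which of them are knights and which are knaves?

Ivan is a knight, Jack is a knave, Ravi is a knave, Zora is a knave, and Hank is a knave.

Ivan is a knight, so "it is false that Ravi is a knight" must be True — and it is.
Jack is a knave; "Ivan is a knave and Ravi is a knight" is False, as required.
Ravi (knave): "Ivan and Hank are the same type" — False. ✓
Zora (knave): "Ivan is a knave" — False. ✓
Hank (knave): "at least one of the following is true: Ivan is a knave; Zora is a knight" — False. ✓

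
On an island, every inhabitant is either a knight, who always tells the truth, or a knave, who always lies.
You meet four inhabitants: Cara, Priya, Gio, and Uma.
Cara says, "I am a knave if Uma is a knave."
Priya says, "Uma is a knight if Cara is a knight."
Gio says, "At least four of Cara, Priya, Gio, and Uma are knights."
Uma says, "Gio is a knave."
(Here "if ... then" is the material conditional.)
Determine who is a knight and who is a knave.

Cara is a knight, Priya is a knight, Gio is a knave, and Uma is a knight.

Since Cara is a knight, "I am a knave if Uma is a knave" needs to be True, which holds.
As a knight, Priya's statement "Uma is a knight if Cara is a knight" should be True; it is.
Since Gio is a knave, "at least four of Cara, Priya, Gio, and Uma are knights" needs to be false, which holds.
Uma is a knight, so "Gio is a knave" must be True — and it is.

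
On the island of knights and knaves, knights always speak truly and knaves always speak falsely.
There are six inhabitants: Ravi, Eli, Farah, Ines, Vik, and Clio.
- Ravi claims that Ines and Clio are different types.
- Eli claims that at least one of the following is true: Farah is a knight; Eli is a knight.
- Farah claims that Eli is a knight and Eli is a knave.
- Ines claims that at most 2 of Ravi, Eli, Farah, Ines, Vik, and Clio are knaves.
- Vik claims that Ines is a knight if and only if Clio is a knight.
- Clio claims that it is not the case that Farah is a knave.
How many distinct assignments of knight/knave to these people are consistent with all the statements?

Consistent assignments:
  Ravi=knave, Eli=knight, Farah=knave, Ines=knave, Vik=knight, Clio=knave
  Ravi=knave, Eli=knave, Farah=knave, Ines=knave, Vik=knight, Clio=knave

2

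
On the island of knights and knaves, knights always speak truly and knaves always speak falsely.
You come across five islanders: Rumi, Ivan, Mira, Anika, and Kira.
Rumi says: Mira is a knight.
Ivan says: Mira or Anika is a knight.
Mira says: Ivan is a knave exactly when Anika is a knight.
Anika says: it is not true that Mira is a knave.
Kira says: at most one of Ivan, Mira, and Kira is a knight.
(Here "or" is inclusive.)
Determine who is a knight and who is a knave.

Rumi is a knave, Ivan is a knave, Mira is a knave, Anika is a knave, and Kira is a knight.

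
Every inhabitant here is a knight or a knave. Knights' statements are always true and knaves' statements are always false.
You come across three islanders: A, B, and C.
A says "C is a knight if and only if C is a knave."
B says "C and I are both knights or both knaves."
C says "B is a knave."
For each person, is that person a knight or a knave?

Suppose A is a knight. Then A's statement "C is a knight if and only if C is a knave" would have to be true. Checking the 4 ways to assign the others, none is consistent with every speaker.
(For instance, with B=knave, C=knight, A's claim "C is a knight if and only if C is a knave" comes out false where it would need to be true.)
So A must be a knave, making "C is a knight if and only if C is a knave" false. Taking A=knave, B=knave, C=knight, each remaining statement checks out:
  B (knave): "C and I are both knights or both knaves" — false. ✓
  C (knight): "B is a knave" — true. ✓
This is the unique consistent assignment.

Knights: C. Knaves: A and B.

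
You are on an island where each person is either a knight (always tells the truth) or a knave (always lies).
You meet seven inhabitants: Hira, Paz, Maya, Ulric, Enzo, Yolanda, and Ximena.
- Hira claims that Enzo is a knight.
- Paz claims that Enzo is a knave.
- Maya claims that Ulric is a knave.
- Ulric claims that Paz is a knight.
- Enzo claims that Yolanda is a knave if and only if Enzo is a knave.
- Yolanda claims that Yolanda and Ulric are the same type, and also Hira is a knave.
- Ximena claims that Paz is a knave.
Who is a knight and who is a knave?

Hira is a knave, so "Enzo is a knight" must be false — and it is.
Paz is a knight; "Enzo is a knave" is True, as required.
Maya is a knave, and the claim "Ulric is a knave" is indeed false.
Ulric is a knight, so "Paz is a knight" must be True — and it is.
As a knave, Enzo's statement "Yolanda is a knave if and only if Enzo is a knave" should be false; it is.
Yolanda is a knight; "Yolanda and Ulric are the same type, and also Hira is a knave" is True, as required.
As a knave, Ximena's statement "Paz is a knave" should be false; it is.

Knights: Paz, Ulric, and Yolanda. Knaves: Hira, Maya, Enzo, and Ximena.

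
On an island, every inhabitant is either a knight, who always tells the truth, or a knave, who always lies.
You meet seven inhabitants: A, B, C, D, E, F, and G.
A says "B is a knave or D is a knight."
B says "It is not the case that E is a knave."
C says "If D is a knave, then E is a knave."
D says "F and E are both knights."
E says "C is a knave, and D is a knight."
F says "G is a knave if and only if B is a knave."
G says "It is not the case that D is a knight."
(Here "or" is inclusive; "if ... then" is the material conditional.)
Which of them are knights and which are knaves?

Knights: A, C, and G. Knaves: B, D, E, and F.

A is a knight, so "B is a knave or D is a knight" must be true — and it is.
B is a knave, so "it is not the case that E is a knave" must be False — and it is.
C (knight): "if D is a knave, then E is a knave" — true. ✓
As a knave, D's statement "F and E are both knights" should be False; it is.
E is a knave, so "C is a knave, and D is a knight" must be False — and it is.
F is a knave, so "G is a knave if and only if B is a knave" must be False — and it is.
G is a knight, and the claim "it is not the case that D is a knight" is indeed true.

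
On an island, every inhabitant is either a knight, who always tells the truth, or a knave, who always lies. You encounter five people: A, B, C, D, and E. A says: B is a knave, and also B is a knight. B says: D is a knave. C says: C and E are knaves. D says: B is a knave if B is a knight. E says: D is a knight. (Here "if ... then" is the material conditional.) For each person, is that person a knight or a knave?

Suppose A is a knight. Then A's statement "B is a knave, and also B is a knight" would have to be true. Checking the 16 ways to assign the others, none is consistent with every speaker.
(For instance, with B=knave, C=knave, D=knight, E=knight, A's claim "B is a knave, and also B is a knight" comes out false where it would need to be true.)
So A must be a knave, making "B is a knave, and also B is a knight" false. Taking A=knave, B=knave, C=knave, D=knight, E=knight, each remaining statement checks out:
  B (knave): "D is a knave" — false. ✓
  C (knave): "C and E are knaves" — false. ✓
  D (knight): "B is a knave if B is a knight" — true. ✓
  E (knight): "D is a knight" — true. ✓
This is the unique consistent assignment.

Knights: D and E. Knaves: A, B, and C.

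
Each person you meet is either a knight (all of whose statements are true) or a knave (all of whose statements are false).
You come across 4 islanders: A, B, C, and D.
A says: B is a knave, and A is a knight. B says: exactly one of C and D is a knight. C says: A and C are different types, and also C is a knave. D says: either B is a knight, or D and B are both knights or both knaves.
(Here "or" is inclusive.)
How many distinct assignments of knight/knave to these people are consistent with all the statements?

Consistent assignments:
  A=knave, B=knight, C=knave, D=knight

1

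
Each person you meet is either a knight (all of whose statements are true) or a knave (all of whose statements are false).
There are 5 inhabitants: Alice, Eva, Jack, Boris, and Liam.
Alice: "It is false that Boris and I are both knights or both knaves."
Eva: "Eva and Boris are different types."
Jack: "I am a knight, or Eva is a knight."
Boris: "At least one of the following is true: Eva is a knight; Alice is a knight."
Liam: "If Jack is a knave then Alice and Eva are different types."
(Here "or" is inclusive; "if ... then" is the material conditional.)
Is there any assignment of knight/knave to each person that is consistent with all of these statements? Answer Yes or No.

One consistent assignment: Alice=knave, Eva=knave, Jack=knight, Boris=knave, Liam=knight.

Yes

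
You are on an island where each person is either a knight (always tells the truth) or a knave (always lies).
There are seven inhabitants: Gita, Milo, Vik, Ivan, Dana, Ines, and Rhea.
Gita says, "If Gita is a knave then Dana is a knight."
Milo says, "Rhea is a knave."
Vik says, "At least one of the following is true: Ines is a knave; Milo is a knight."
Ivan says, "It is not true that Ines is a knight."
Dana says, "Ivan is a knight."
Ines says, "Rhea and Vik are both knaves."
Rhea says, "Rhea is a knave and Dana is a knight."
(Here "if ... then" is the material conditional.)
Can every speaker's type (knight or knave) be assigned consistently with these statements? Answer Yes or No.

No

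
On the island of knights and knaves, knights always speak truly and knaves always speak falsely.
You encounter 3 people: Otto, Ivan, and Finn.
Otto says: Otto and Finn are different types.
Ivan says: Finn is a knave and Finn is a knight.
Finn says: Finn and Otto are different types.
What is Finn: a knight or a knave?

Finn is a knave.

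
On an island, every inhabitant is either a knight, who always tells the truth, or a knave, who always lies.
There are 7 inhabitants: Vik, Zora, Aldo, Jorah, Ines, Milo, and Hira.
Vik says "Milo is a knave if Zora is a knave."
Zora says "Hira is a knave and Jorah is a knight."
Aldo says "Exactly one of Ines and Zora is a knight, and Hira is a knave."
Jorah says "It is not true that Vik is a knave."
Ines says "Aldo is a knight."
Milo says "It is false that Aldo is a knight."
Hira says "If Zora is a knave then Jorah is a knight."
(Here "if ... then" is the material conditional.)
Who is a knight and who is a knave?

Knights: Milo. Knaves: Vik, Zora, Aldo, Jorah, Ines, and Hira.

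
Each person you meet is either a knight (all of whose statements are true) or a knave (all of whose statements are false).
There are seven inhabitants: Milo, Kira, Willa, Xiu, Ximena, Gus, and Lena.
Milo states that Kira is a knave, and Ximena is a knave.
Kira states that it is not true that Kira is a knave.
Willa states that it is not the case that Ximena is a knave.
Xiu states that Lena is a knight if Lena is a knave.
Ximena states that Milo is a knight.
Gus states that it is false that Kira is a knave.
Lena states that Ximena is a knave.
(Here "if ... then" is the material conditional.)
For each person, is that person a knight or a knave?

Milo is a knave, Kira is a knight, Willa is a knave, Xiu is a knight, Ximena is a knave, Gus is a knight, and Lena is a knight.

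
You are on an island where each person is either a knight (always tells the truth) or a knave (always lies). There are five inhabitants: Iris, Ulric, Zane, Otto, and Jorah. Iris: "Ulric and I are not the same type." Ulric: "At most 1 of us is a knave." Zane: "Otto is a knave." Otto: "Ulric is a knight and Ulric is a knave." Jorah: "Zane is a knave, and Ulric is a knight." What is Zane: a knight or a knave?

Zane is a knight.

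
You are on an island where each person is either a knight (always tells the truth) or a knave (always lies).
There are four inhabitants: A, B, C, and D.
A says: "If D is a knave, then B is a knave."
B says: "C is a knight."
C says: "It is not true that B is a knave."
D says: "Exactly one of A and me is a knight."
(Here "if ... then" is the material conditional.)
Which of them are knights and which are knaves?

Knights: B and C. Knaves: A and D.

Suppose A is a knight. Then A's statement "if D is a knave, then B is a knave" would have to be true. Checking the 8 ways to assign the others, none is consistent with every speaker.
(For instance, with B=knight, C=knight, D=knave, A's claim "if D is a knave, then B is a knave" comes out false where it would need to be true.)
So A must be a knave, making "if D is a knave, then B is a knave" false. Taking A=knave, B=knight, C=knight, D=knave, each remaining statement checks out:
  B (knight): "C is a knight" — true. ✓
  C (knight): "it is not true that B is a knave" — true. ✓
  D (knave): "exactly one of A and me is a knight" — false. ✓
This is the unique consistent assignment.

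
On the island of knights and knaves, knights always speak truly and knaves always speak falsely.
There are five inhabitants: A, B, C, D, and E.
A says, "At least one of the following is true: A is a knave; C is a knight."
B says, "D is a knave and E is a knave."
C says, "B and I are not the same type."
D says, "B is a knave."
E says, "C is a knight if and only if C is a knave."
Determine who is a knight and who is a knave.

A is a knight, B is a knave, C is a knight, D is a knight, and E is a knave.

Suppose A is a knave. Then A's statement "at least one of the following is true: A is a knave; C is a knight" would have to be false. Checking the 16 ways to assign the others, none is consistent with every speaker.
(For instance, with B=knave, C=knight, D=knight, E=knave, A's claim "at least one of the following is true: A is a knave; C is a knight" comes out true where it would need to be false.)
So A must be a knight, making "at least one of the following is true: A is a knave; C is a knight" true. Taking A=knight, B=knave, C=knight, D=knight, E=knave, each remaining statement checks out:
  B (knave): "D is a knave and E is a knave" — false. ✓
  C (knight): "B and I are not the same type" — true. ✓
  D (knight): "B is a knave" — true. ✓
  E (knave): "C is a knight if and only if C is a knave" — false. ✓
This is the unique consistent assignment.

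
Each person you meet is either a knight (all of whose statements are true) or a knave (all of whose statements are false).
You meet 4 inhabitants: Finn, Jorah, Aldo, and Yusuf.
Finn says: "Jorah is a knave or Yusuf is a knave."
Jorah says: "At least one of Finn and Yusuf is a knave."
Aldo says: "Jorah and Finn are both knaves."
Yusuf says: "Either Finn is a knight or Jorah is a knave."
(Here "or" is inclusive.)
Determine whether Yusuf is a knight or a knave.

Yusuf is a knight.

Consistent assignments: {Finn=knight, Jorah=knave, Aldo=knave, Yusuf=knight}
In every consistent assignment, Yusuf is a knight.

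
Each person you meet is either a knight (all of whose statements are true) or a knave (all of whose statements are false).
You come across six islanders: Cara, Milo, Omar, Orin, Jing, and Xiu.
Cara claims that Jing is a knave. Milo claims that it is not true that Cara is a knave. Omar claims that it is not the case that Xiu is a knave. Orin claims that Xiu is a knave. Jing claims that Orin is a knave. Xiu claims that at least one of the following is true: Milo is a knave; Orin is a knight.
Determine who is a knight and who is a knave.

Cara is a knave, Milo is a knave, Omar is a knight, Orin is a knave, Jing is a knight, and Xiu is a knight.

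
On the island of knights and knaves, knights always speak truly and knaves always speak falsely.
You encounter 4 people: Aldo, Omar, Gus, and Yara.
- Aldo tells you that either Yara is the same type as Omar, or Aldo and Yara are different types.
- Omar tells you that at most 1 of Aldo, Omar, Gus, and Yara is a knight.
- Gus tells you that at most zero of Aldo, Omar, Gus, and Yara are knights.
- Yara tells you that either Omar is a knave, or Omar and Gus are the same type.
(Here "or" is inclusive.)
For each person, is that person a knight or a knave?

Aldo is a knave, Omar is a knight, Gus is a knave, and Yara is a knave.

Aldo is a knave, so "either Yara is the same type as Omar, or Aldo and Yara are different types" must be false — and it is.
Omar is a knight, and the claim "at most 1 of Aldo, Omar, Gus, and Yara is a knight" is indeed true.
Gus is a knave, so "at most zero of Aldo, Omar, Gus, and Yara are knights" must be false — and it is.
As a knave, Yara's statement "either Omar is a knave, or Omar and Gus are the same type" should be false; it is.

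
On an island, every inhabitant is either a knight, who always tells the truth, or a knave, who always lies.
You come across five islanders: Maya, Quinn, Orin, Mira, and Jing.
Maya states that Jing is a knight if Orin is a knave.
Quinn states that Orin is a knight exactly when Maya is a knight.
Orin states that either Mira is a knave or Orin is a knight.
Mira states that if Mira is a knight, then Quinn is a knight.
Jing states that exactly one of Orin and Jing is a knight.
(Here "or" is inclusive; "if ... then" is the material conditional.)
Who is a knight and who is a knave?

Knights: Quinn and Mira. Knaves: Maya, Orin, and Jing.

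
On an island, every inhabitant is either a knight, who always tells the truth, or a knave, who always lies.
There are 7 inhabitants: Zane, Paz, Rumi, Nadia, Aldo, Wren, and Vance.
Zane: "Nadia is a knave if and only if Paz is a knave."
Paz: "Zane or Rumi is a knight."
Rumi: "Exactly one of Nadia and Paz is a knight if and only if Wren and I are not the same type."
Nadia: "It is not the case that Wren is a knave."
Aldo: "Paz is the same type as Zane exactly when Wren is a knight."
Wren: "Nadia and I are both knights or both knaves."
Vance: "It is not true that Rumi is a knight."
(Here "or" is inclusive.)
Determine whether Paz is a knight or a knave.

Paz is a knight.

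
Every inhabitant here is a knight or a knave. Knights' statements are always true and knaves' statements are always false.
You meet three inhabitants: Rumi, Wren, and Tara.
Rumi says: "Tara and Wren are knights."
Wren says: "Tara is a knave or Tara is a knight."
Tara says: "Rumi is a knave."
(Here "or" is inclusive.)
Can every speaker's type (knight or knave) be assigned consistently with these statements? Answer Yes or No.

No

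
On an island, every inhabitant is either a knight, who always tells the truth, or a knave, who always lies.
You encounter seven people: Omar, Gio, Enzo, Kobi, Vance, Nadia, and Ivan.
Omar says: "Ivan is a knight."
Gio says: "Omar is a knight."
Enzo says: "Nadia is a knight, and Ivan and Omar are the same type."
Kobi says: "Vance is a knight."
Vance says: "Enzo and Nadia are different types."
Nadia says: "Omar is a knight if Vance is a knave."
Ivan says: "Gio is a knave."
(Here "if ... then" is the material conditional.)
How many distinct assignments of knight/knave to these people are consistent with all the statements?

0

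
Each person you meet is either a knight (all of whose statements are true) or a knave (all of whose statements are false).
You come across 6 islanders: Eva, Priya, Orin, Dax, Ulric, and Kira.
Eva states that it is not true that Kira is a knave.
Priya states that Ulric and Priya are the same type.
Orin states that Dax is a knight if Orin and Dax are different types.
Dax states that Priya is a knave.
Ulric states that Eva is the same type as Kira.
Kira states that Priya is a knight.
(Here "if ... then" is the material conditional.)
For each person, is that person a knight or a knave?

Eva is a knave, Priya is a knave, Orin is a knight, Dax is a knight, Ulric is a knight, and Kira is a knave.

Since Eva is a knave, "it is not true that Kira is a knave" needs to be False, which holds.
Priya is a knave, so "Ulric and Priya are the same type" must be False — and it is.
Orin is a knight; "Dax is a knight if Orin and Dax are different types" is True, as required.
Dax is a knight, and the claim "Priya is a knave" is indeed True.
As a knight, Ulric's statement "Eva is the same type as Kira" should be True; it is.
Kira is a knave, so "Priya is a knight" must be False — and it is.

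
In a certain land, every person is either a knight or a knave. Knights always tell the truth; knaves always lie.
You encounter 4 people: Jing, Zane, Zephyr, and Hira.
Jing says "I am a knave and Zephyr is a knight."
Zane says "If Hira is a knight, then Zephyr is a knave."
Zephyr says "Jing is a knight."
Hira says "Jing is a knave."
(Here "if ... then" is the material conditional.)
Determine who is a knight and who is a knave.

Suppose Jing is a knight. Then Jing's statement "I am a knave and Zephyr is a knight" would have to be true. Checking the 8 ways to assign the others, none is consistent with every speaker.
(For instance, with Zane=knight, Zephyr=knave, Hira=knight, Jing's claim "I am a knave and Zephyr is a knight" comes out false where it would need to be true.)
So Jing must be a knave, making "I am a knave and Zephyr is a knight" false. Taking Jing=knave, Zane=knight, Zephyr=knave, Hira=knight, each remaining statement checks out:
  Zane (knight): "if Hira is a knight, then Zephyr is a knave" — true. ✓
  Zephyr (knave): "Jing is a knight" — false. ✓
  Hira (knight): "Jing is a knave" — true. ✓
This is the unique consistent assignment.

Jing is a knave, Zane is a knight, Zephyr is a knave, and Hira is a knight.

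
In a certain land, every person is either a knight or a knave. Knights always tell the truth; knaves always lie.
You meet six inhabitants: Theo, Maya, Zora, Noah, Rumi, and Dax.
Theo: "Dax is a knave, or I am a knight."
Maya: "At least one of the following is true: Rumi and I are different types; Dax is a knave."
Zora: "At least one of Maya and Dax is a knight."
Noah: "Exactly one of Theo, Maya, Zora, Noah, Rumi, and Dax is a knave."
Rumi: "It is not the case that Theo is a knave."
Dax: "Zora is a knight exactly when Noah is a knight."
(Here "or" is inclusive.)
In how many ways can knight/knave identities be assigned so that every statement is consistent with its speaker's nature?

1

Consistent assignments:
  Theo=knight, Maya=knight, Zora=knight, Noah=knave, Rumi=knight, Dax=knave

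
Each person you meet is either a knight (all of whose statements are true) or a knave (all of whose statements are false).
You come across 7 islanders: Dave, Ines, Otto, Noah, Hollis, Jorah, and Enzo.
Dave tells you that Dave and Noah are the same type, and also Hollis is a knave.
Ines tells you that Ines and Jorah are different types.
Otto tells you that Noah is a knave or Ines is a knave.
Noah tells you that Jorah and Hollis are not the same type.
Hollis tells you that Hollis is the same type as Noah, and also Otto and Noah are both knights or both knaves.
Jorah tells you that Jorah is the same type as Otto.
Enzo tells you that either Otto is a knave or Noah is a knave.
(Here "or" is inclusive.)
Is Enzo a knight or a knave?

Enzo is a knave.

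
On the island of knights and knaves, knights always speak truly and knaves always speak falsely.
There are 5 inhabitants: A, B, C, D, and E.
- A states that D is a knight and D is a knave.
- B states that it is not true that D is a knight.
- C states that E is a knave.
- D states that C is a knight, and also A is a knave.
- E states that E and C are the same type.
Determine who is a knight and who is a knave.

A is a knave, B is a knave, C is a knight, D is a knight, and E is a knave.

Suppose A is a knight. Then A's statement "D is a knight and D is a knave" would have to be true. Checking the 16 ways to assign the others, none is consistent with every speaker.
(For instance, with B=knave, C=knight, D=knight, E=knave, A's claim "D is a knight and D is a knave" comes out false where it would need to be true.)
So A must be a knave, making "D is a knight and D is a knave" false. Taking A=knave, B=knave, C=knight, D=knight, E=knave, each remaining statement checks out:
  B (knave): "it is not true that D is a knight" — false. ✓
  C (knight): "E is a knave" — true. ✓
  D (knight): "C is a knight, and also A is a knave" — true. ✓
  E (knave): "E and C are the same type" — false. ✓
This is the unique consistent assignment.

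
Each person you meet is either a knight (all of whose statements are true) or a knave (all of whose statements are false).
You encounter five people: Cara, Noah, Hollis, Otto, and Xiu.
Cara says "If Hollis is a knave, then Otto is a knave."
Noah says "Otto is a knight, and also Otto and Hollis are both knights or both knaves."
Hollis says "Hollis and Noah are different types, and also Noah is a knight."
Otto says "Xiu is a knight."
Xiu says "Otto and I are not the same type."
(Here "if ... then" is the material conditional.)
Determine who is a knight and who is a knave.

Cara is a knight, Noah is a knave, Hollis is a knave, Otto is a knave, and Xiu is a knave.

Cara is a knight; "if Hollis is a knave, then Otto is a knave" is True, as required.
Noah is a knave, and the claim "Otto is a knight, and also Otto and Hollis are both knights or both knaves" is indeed False.
Hollis (knave): "Hollis and Noah are different types, and also Noah is a knight" — False. ✓
Otto is a knave, and the claim "Xiu is a knight" is indeed False.
Xiu (knave): "Otto and I are not the same type" — False. ✓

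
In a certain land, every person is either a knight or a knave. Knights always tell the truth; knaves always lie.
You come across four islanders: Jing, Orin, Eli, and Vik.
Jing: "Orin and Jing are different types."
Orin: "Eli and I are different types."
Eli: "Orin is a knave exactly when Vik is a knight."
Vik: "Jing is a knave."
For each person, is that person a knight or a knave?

Jing is a knight, Orin is a knave, Eli is a knave, and Vik is a knave.

Suppose Jing is a knave. Then Jing's statement "Orin and Jing are different types" would have to be false. Checking the 8 ways to assign the others, none is consistent with every speaker.
(For instance, with Orin=knave, Eli=knave, Vik=knave, Vik's claim "Jing is a knave" comes out true where it would need to be false.)
So Jing must be a knight, making "Orin and Jing are different types" true. Taking Jing=knight, Orin=knave, Eli=knave, Vik=knave, each remaining statement checks out:
  Orin (knave): "Eli and I are different types" — false. ✓
  Eli (knave): "Orin is a knave exactly when Vik is a knight" — false. ✓
  Vik (knave): "Jing is a knave" — false. ✓
This is the unique consistent assignment.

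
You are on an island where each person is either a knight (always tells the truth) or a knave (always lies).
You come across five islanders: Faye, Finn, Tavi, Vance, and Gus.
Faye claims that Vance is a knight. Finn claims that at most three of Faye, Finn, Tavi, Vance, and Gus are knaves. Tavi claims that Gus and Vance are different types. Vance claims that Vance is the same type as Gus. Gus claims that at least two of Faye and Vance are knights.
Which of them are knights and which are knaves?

Suppose Faye is a knave. Then Faye's statement "Vance is a knight" would have to be false. Checking the 16 ways to assign the others, none is consistent with every speaker.
(For instance, with Finn=knight, Tavi=knave, Vance=knight, Gus=knight, Faye's claim "Vance is a knight" comes out true where it would need to be false.)
So Faye must be a knight, making "Vance is a knight" true. Taking Faye=knight, Finn=knight, Tavi=knave, Vance=knight, Gus=knight, each remaining statement checks out:
  Finn (knight): "at most three of Faye, Finn, Tavi, Vance, and Gus are knaves" — true. ✓
  Tavi (knave): "Gus and Vance are different types" — false. ✓
  Vance (knight): "Vance is the same type as Gus" — true. ✓
  Gus (knight): "at least two of Faye and Vance are knights" — true. ✓
This is the unique consistent assignment.

Knights: Faye, Finn, Vance, and Gus. Knaves: Tavi.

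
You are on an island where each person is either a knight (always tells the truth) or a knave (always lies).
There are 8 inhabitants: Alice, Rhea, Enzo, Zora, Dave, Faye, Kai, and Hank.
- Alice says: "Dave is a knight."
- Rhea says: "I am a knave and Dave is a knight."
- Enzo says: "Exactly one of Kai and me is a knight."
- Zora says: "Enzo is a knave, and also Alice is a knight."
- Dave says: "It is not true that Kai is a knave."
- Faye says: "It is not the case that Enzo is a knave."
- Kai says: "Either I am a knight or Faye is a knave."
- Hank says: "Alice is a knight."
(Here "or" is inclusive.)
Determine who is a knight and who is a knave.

As a knave, Alice's statement "Dave is a knight" should be false; it is.
Rhea (knave): "I am a knave and Dave is a knight" — false. ✓
Enzo is a knight, and the claim "exactly one of Kai and me is a knight" is indeed true.
Zora is a knave; "Enzo is a knave, and also Alice is a knight" is false, as required.
Dave (knave): "it is not true that Kai is a knave" — false. ✓
Faye is a knight, and the claim "it is not the case that Enzo is a knave" is indeed true.
Kai is a knave; "either I am a knight or Faye is a knave" is false, as required.
As a knave, Hank's statement "Alice is a knight" should be false; it is.

Knights: Enzo and Faye. Knaves: Alice, Rhea, Zora, Dave, Kai, and Hank.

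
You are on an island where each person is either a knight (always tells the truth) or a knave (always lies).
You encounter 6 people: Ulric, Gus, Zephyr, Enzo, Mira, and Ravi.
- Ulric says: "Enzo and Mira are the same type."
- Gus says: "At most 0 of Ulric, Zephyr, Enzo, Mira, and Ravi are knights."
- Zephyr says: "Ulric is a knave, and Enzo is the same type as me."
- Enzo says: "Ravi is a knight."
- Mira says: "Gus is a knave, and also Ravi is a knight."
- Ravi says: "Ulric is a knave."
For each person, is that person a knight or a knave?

Since Ulric is a knight, "Enzo and Mira are the same type" needs to be true, which holds.
Gus is a knave, and the claim "at most 0 of Ulric, Zephyr, Enzo, Mira, and Ravi are knights" is indeed False.
Zephyr is a knave, so "Ulric is a knave, and Enzo is the same type as me" must be False — and it is.
Since Enzo is a knave, "Ravi is a knight" needs to be False, which holds.
Since Mira is a knave, "Gus is a knave, and also Ravi is a knight" needs to be False, which holds.
Ravi (knave): "Ulric is a knave" — False. ✓

Knights: Ulric. Knaves: Gus, Zephyr, Enzo, Mira, and Ravi.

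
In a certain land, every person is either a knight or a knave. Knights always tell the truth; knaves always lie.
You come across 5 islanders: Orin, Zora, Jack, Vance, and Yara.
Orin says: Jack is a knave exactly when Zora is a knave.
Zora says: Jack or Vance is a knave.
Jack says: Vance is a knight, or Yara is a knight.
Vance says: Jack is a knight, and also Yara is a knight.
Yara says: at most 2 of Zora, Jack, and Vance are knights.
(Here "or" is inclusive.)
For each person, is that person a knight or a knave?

As a knave, Orin's statement "Jack is a knave exactly when Zora is a knave" should be False; it is.
Zora (knave): "Jack or Vance is a knave" — False. ✓
Jack (knight): "Vance is a knight, or Yara is a knight" — True. ✓
Vance (knight): "Jack is a knight, and also Yara is a knight" — True. ✓
As a knight, Yara's statement "at most 2 of Zora, Jack, and Vance are knights" should be True; it is.

Knights: Jack, Vance, and Yara. Knaves: Orin and Zora.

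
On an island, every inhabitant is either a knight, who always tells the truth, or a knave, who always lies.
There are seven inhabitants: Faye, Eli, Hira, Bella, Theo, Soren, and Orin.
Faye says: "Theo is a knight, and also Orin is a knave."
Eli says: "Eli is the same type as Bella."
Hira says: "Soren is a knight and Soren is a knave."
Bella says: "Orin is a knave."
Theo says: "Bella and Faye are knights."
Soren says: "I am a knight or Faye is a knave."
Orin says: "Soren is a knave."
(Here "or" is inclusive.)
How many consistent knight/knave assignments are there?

4

Consistent assignments:
  Faye=knight, Eli=knight, Hira=knave, Bella=knight, Theo=knight, Soren=knight, Orin=knave
  Faye=knight, Eli=knave, Hira=knave, Bella=knight, Theo=knight, Soren=knight, Orin=knave
  Faye=knave, Eli=knight, Hira=knave, Bella=knight, Theo=knave, Soren=knight, Orin=knave
  Faye=knave, Eli=knave, Hira=knave, Bella=knight, Theo=knave, Soren=knight, Orin=knave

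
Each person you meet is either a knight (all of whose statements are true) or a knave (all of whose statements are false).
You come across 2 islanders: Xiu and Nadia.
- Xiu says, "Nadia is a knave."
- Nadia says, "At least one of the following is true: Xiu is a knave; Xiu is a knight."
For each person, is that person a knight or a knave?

Xiu is a knave; "Nadia is a knave" is false, as required.
Nadia is a knight; "at least one of the following is true: Xiu is a knave; Xiu is a knight" is True, as required.

Xiu is a knave and Nadia is a knight.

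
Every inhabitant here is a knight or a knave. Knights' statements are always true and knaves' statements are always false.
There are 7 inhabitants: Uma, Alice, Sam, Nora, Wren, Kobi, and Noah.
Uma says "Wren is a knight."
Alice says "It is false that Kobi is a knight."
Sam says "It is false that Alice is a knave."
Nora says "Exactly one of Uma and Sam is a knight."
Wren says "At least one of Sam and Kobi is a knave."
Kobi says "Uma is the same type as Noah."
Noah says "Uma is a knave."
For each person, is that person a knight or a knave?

Uma is a knight, Alice is a knight, Sam is a knight, Nora is a knave, Wren is a knight, Kobi is a knave, and Noah is a knave.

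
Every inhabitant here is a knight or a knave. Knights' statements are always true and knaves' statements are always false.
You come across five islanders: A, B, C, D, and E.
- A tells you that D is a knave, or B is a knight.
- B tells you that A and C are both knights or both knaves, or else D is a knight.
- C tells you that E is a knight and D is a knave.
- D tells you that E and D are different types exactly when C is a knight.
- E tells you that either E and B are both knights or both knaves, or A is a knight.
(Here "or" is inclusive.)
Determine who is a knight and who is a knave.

Suppose A is a knave. Then A's statement "D is a knave, or B is a knight" would have to be false. Checking the 16 ways to assign the others, none is consistent with every speaker.
(For instance, with B=knight, C=knave, D=knight, E=knight, A's claim "D is a knave, or B is a knight" comes out true where it would need to be false.)
So A must be a knight, making "D is a knave, or B is a knight" true. Taking A=knight, B=knight, C=knave, D=knight, E=knight, each remaining statement checks out:
  B (knight): "A and C are both knights or both knaves, or else D is a knight" — true. ✓
  C (knave): "E is a knight and D is a knave" — false. ✓
  D (knight): "E and D are different types exactly when C is a knight" — true. ✓
  E (knight): "either E and B are both knights or both knaves, or A is a knight" — true. ✓
This is the unique consistent assignment.

Knights: A, B, D, and E. Knaves: C.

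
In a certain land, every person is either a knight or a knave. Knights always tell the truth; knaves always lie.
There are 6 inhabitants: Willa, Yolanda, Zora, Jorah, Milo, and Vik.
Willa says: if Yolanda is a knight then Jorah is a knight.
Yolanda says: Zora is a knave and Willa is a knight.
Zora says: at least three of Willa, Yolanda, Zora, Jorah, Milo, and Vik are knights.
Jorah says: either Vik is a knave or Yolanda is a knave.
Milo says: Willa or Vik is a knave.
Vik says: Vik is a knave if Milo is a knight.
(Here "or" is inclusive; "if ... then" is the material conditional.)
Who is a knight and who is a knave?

Willa is a knight, Yolanda is a knave, Zora is a knight, Jorah is a knight, Milo is a knave, and Vik is a knight.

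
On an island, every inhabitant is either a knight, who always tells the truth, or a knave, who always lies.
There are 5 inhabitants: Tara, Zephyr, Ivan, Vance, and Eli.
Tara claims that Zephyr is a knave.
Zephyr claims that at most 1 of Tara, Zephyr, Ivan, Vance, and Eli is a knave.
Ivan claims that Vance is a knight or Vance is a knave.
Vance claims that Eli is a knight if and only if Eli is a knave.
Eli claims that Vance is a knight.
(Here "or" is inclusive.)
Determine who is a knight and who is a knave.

Tara is a knight, Zephyr is a knave, Ivan is a knight, Vance is a knave, and Eli is a knave.

Since Tara is a knight, "Zephyr is a knave" needs to be true, which holds.
Zephyr is a knave, so "at most 1 of Tara, Zephyr, Ivan, Vance, and Eli is a knave" must be False — and it is.
Ivan is a knight; "Vance is a knight or Vance is a knave" is true, as required.
Since Vance is a knave, "Eli is a knight if and only if Eli is a knave" needs to be False, which holds.
Eli is a knave, and the claim "Vance is a knight" is indeed False.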